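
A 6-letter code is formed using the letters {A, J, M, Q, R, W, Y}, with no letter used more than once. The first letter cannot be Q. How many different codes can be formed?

4320

The first letter has 7−1 = 6 choices (anything except Q).
The remaining 5 letters are filled from the other 6 symbols without repetition: 6 × 5 × 4 × 3 × 2 = 720.
Total: 6 × 720 = 4320.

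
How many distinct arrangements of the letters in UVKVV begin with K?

With the first slot taken by K, it remains to arrange the other 4 letters (UVVV).
Those 4 letters have V appearing 3 times, giving (4)!/(3!) = 4.

4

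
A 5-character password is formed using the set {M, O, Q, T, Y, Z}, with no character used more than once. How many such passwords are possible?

720

Choose and order 5 of the 6 symbols: the first character has 6 options, the next 5, and so on down to 2.
That product is 6 × 5 × 4 × 3 × 2 = 720.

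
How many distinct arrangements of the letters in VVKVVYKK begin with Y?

35

With the first slot taken by Y, it remains to arrange the other 7 letters (VVKVVKK).
Those 7 letters have K appearing 3 times and V appearing 4 times, giving (7)!/(4!·3!) = 35.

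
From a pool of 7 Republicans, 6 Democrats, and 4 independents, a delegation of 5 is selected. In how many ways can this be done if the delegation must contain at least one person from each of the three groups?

4214

Total 5-person selections from all 17: C(17,5) = 6188.
Selections missing a whole group: no Republicans → C(10,5) = 252; no Democrats → C(11,5) = 462; no independents → C(13,5) = 1287.
Add back selections omitting two groups (i.e. drawn from a single group): C(7,5) + C(6,5) + C(4,5) = 27.
By inclusion–exclusion: 6188 − 2001 + 27 = 4214.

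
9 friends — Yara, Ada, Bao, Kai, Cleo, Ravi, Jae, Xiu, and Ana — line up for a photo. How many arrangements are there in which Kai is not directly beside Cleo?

There are 9! = 362880 arrangements in all. If Kai and Cleo are adjacent, merging them into one block gives 2·(8)! = 80640 arrangements.
Complementary counting: 362880 − 80640 = 282240.

282240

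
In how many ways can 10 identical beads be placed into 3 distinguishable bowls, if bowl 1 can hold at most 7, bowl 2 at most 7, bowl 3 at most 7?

Without the upper bounds there are C(12,2) = 66 ways to split 10 among 3 bowls.
Subtract solutions that violate a single cap (substitute x_i' = x_i − (cap_i+1)): x_1 ≥ 8 gives C(4,2) = 6; x_2 ≥ 8 gives C(4,2) = 6; x_3 ≥ 8 gives C(4,2) = 6. Together 18.
No two caps can be exceeded simultaneously, so the pair terms are all 0.
By inclusion–exclusion the count is 66 − 18 + 0 = 48.

48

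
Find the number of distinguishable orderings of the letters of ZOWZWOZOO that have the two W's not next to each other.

Total arrangements of ZOWZWOZOO: 9!/(4!·3!·2!) = 1260.
If the two W's are adjacent, glue them into one block, leaving 8 items to arrange: (8)!/(4!·3!) = 280 ways.
Subtracting, 1260 − 280 = 980 arrangements keep the W's apart.

980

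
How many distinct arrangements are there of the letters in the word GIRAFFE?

The 7 letters of GIRAFFE have repeats: F appearing twice.
So there are 7! / (2!) = 2520 distinguishable arrangements.

2520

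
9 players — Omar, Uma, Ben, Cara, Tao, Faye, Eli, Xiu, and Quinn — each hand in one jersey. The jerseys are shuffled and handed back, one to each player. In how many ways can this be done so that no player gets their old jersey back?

Let Aᵢ be the assignments in which player i gets their old jersey. We want the size of the complement of A₁∪…∪A_9.
By inclusion–exclusion this is Σ_{j=0}^{9} (−1)^j C(9,j)·(9−j)!.
Computing: 362880 − 362880 + 181440 − 60480 + 15120 − 3024 + 504 − 72 + 9 − 1 = 133496.

133496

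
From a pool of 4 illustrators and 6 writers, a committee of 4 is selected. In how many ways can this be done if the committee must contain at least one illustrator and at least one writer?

Unrestricted: C(10,4) = 210 ways to pick any 4 of the 10.
Subtract selections that omit an entire group: no illustrators → C(6,4) = 15; no writers → C(4,4) = 1.
Both groups omitted at once is impossible, so 210 − 16 = 194.

194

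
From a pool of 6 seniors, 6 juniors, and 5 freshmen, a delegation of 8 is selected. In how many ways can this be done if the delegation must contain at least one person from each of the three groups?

Unrestricted: C(17,8) = 24310 ways to pick any 8 of the 17.
Selections missing a whole group: no seniors → C(11,8) = 165; no juniors → C(11,8) = 165; no freshmen → C(12,8) = 495.
Add back selections omitting two groups (i.e. drawn from a single group): C(6,8) + C(6,8) + C(5,8) = 0.
By inclusion–exclusion: 24310 − 825 + 0 = 23485.

23485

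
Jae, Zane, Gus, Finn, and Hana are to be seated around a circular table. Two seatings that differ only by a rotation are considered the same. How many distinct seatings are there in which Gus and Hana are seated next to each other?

Glue Gus and Hana into a block (2 internal orders). Seating 4 units around a circle gives (3)! arrangements.
So 2 × (3)! = 2 × 6 = 12.

12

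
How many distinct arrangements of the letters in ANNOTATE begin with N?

Fix N in the first position and arrange the remaining 7 letters.
Those 7 letters have A appearing twice and T appearing twice, giving (7)!/(2!·2!) = 1260.

1260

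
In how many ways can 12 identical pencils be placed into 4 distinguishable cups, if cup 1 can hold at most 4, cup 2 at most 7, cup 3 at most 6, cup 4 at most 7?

210

Ignoring the caps, the number of non-negative solutions to x_1+…+x_4 = 12 is C(15,3) = 455.
Subtract solutions that violate a single cap (substitute x_i' = x_i − (cap_i+1)): x_1 ≥ 5 gives C(10,3) = 120; x_2 ≥ 8 gives C(7,3) = 35; x_3 ≥ 7 gives C(8,3) = 56; x_4 ≥ 8 gives C(7,3) = 35. Together 246.
Add back pairs where two caps are both exceeded: 0 + 1 + 0 + 0 + 0 + 0 = 1.
By inclusion–exclusion the count is 455 − 246 + 1 = 210.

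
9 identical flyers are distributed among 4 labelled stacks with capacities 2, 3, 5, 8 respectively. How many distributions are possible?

70

Without the upper bounds there are C(12,3) = 220 ways to split 9 among 4 stacks.
Subtract solutions that violate a single cap (substitute x_i' = x_i − (cap_i+1)): x_1 ≥ 3 gives C(9,3) = 84; x_2 ≥ 4 gives C(8,3) = 56; x_3 ≥ 6 gives C(6,3) = 20; x_4 ≥ 9 gives C(3,3) = 1. Together 161.
Add back pairs where two caps are both exceeded: 10 + 1 + 0 + 0 + 0 + 0 = 11.
By inclusion–exclusion the count is 220 − 161 + 11 = 70.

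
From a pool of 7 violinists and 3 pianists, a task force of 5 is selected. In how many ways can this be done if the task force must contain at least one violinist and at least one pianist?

Unrestricted: C(10,5) = 252 ways to pick any 5 of the 10.
Selections missing a whole group: no violinists → C(3,5) = 0; no pianists → C(7,5) = 21.
Both groups omitted at once is impossible, so 252 − 21 = 231.

231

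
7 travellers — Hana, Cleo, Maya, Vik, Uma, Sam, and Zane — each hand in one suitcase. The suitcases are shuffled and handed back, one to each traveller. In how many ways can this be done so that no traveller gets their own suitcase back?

1854

Let Aᵢ be the assignments in which traveller i gets their own suitcase. We want the size of the complement of A₁∪…∪A_7.
By inclusion–exclusion this is Σ_{j=0}^{7} (−1)^j C(7,j)·(7−j)!.
Computing: 5040 − 5040 + 2520 − 840 + 210 − 42 + 7 − 1 = 1854.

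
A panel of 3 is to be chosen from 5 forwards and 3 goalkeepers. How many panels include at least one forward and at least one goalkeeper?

45

With no constraint there are C(8,3) = 56 possible selections.
Selections missing a whole group: no forwards → C(3,3) = 1; no goalkeepers → C(5,3) = 10.
Both groups omitted at once is impossible, so 56 − 11 = 45.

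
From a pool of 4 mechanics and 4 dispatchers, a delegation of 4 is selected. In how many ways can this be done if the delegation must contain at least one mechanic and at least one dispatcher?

With no constraint there are C(8,4) = 70 possible selections.
Selections missing a whole group: no mechanics → C(4,4) = 1; no dispatchers → C(4,4) = 1.
Both groups omitted at once is impossible, so 70 − 2 = 68.

68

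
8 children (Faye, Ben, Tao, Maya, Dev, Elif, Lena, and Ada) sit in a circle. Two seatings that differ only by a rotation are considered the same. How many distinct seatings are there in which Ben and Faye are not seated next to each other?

3600

All circular seatings of 8 people number (7)! = 5040.
Seatings with Ben beside Faye: treat them as a block with 2 internal orders, giving 2 × (6)! = 1440.
Subtracting, 5040 − 1440 = 3600.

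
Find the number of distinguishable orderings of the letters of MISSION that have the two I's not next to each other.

There are 7!/(2!·2!) = 1260 arrangements of MISSION in total.
If the two I's are adjacent, glue them into one block, leaving 6 items to arrange: (6)!/(2!) = 360 ways.
Subtracting, 1260 − 360 = 900 arrangements keep the I's apart.

900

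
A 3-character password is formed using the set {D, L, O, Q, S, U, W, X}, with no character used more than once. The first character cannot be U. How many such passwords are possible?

294

The first character has 8−1 = 7 choices (anything except U).
The remaining 2 characters are filled from the other 7 symbols without repetition: 7 × 6 = 42.
Total: 7 × 42 = 294.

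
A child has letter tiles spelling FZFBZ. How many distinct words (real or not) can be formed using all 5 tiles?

30

The 5 letters of FZFBZ have repeats: F appearing twice and Z appearing twice.
So there are 5! / (2!·2!) = 30 distinguishable arrangements.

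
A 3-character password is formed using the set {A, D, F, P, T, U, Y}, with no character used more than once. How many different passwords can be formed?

With no repetition, fill the 3 characters in order: 7 choices, then 6, down to 5.
7 × 6 × 5 = 210.

210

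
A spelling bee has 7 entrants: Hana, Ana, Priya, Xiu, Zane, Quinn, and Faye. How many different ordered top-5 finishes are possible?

2520

This is an ordered selection of 5 from 7: P(7,5).
That gives 7 × 6 × 5 × 4 × 3 = 2520.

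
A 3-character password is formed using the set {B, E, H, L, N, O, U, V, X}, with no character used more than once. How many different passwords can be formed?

504

This is a permutation of 3 out of 9: P(9,3) = 9!/6!.
That product is 9 × 8 × 7 = 504.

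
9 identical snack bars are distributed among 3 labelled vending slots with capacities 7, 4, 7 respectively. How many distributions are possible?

By stars and bars, unrestricted non-negative solutions to x_1+…+x_3 = 9 number C(9+2,2) = 55.
Subtract solutions that violate a single cap (substitute x_i' = x_i − (cap_i+1)): x_1 ≥ 8 gives C(3,2) = 3; x_2 ≥ 5 gives C(6,2) = 15; x_3 ≥ 8 gives C(3,2) = 3. Together 21.
No two caps can be exceeded simultaneously, so the pair terms are all 0.
By inclusion–exclusion the count is 55 − 21 + 0 = 34.

34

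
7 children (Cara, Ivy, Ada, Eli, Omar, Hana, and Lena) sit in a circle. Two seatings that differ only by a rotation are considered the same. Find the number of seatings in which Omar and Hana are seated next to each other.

240

Glue Omar and Hana into a block (2 internal orders). Seating 6 units around a circle gives (5)! arrangements.
So 2 × (5)! = 2 × 120 = 240.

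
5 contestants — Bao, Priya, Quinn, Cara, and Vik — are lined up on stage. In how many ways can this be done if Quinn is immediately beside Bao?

48

Place the 3 others and the Quinn-Bao pair as 4 objects in a line; the pair has 2 internal arrangements.
So the count is 2·(4)! = 48.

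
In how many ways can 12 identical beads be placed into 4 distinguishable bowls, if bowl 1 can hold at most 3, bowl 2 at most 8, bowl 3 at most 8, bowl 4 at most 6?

By stars and bars, unrestricted non-negative solutions to x_1+…+x_4 = 12 number C(12+3,3) = 455.
Subtract solutions that violate a single cap (substitute x_i' = x_i − (cap_i+1)): x_1 ≥ 4 gives C(11,3) = 165; x_2 ≥ 9 gives C(6,3) = 20; x_3 ≥ 9 gives C(6,3) = 20; x_4 ≥ 7 gives C(8,3) = 56. Together 261.
Add back pairs where two caps are both exceeded: 0 + 0 + 4 + 0 + 0 + 0 = 4.
By inclusion–exclusion the count is 455 − 261 + 4 = 198.

198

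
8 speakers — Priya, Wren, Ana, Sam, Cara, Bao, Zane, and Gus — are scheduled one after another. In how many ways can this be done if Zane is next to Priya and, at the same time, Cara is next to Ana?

2880

Treat {Zane,Priya} as one block (2 orders) and {Cara,Ana} as another (2 orders).
That leaves 6 units to arrange: 2 × 2 × 6! = 4 × 720 = 2880.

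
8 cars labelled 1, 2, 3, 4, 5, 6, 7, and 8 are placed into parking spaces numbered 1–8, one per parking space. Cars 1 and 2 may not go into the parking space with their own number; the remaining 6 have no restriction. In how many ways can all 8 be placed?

30960

Let Aᵢ (for i ∈ {1, 2}) be the placements that put car i in its forbidden parking space. Any j of these fix j positions, leaving (8−j)! ways to fill the rest, and there are C(2,j) ways to pick which j.
By inclusion–exclusion, the number of valid placements is Σ_{j=0}^{2} (−1)^j C(2,j)·(8−j)!.
Computing: 40320 − 10080 + 720 = 30960.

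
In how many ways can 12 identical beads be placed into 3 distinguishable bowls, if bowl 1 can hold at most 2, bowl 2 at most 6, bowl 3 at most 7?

9

By stars and bars, unrestricted non-negative solutions to x_1+…+x_3 = 12 number C(12+2,2) = 91.
Subtract solutions that violate a single cap (substitute x_i' = x_i − (cap_i+1)): x_1 ≥ 3 gives C(11,2) = 55; x_2 ≥ 7 gives C(7,2) = 21; x_3 ≥ 8 gives C(6,2) = 15. Together 91.
Add back pairs where two caps are both exceeded: 6 + 3 + 0 = 9.
By inclusion–exclusion the count is 91 − 91 + 9 = 9.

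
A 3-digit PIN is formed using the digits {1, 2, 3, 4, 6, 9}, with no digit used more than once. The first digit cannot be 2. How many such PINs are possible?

The first digit has 6−1 = 5 choices (anything except 2).
The remaining 2 digits are filled from the other 5 symbols without repetition: 5 × 4 = 20.
Total: 5 × 20 = 100.

100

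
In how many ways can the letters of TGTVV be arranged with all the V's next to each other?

Treat the 2 copies of V as a single block. The multiset to arrange is then {VV, G, T, T}, 4 items in all.
That gives (4)!/(2!) = 12 arrangements.

12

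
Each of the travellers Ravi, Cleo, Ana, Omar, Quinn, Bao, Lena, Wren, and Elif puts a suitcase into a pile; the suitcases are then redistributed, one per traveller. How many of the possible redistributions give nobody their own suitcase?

Let Aᵢ be the assignments in which traveller i gets their own suitcase. We want the size of the complement of A₁∪…∪A_9.
By inclusion–exclusion this is Σ_{j=0}^{9} (−1)^j C(9,j)·(9−j)!.
Computing: 362880 − 362880 + 181440 − 60480 + 15120 − 3024 + 504 − 72 + 9 − 1 = 133496.

133496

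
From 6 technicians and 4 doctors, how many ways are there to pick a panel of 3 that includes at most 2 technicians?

Split by how many technicians are chosen (0 through 2).
Sum: C(6,0)·C(4,3) + C(6,1)·C(4,2) + C(6,2)·C(4,1) = 4 + 36 + 60 = 100.

100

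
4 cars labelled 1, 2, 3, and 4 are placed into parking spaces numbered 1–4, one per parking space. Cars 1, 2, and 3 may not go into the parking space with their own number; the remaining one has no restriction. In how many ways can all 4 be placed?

11

Let Aᵢ (for i ∈ {1, 2, 3}) be the placements that put car i in its forbidden parking space. Any j of these fix j positions, leaving (4−j)! ways to fill the rest, and there are C(3,j) ways to pick which j.
By inclusion–exclusion, the number of valid placements is Σ_{j=0}^{3} (−1)^j C(3,j)·(4−j)!.
Computing: 24 − 18 + 6 − 1 = 11.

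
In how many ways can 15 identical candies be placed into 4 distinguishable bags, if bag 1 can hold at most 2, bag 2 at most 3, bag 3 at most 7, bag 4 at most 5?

10

Ignoring the caps, the number of non-negative solutions to x_1+…+x_4 = 15 is C(18,3) = 816.
Subtract solutions that violate a single cap (substitute x_i' = x_i − (cap_i+1)): x_1 ≥ 3 gives C(15,3) = 455; x_2 ≥ 4 gives C(14,3) = 364; x_3 ≥ 8 gives C(10,3) = 120; x_4 ≥ 6 gives C(12,3) = 220. Together 1159.
Add back pairs where two caps are both exceeded: 165 + 35 + 84 + 20 + 56 + 4 = 364.
Subtract triples: 1 + 10 + 0 + 0 = 11.
By inclusion–exclusion the count is 816 − 1159 + 364 − 11 = 10.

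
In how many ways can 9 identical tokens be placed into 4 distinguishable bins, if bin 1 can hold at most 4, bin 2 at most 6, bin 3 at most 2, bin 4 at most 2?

35

By stars and bars, unrestricted non-negative solutions to x_1+…+x_4 = 9 number C(9+3,3) = 220.
Subtract solutions that violate a single cap (substitute x_i' = x_i − (cap_i+1)): x_1 ≥ 5 gives C(7,3) = 35; x_2 ≥ 7 gives C(5,3) = 10; x_3 ≥ 3 gives C(9,3) = 84; x_4 ≥ 3 gives C(9,3) = 84. Together 213.
Add back pairs where two caps are both exceeded: 0 + 4 + 4 + 0 + 0 + 20 = 28.
By inclusion–exclusion the count is 220 − 213 + 28 = 35.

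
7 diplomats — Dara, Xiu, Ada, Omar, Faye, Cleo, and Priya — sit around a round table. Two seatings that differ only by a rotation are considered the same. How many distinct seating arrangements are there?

720

Fix one person's seat to break rotational symmetry; the remaining 6 people can be arranged in (6)! = 720 ways.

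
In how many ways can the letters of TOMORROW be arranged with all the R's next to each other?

840

Treat the 2 copies of R as a single block. The multiset to arrange is then {RR, M, O, O, O, T, W}, 7 items in all.
That gives (7)!/(3!) = 840 arrangements.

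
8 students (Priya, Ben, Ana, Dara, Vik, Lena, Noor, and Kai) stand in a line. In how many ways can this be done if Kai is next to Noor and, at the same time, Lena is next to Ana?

2880

Treat {Kai,Noor} as one block (2 orders) and {Lena,Ana} as another (2 orders).
That leaves 6 units to arrange: 2 × 2 × 6! = 4 × 720 = 2880.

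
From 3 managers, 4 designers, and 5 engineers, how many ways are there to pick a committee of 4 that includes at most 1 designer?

294

Split by how many designers are chosen (0 through 1).
Sum: C(4,0)·C(8,4) + C(4,1)·C(8,3) = 70 + 224 = 294.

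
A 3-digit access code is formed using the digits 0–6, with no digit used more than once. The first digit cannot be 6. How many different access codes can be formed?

180

The first digit has 7−1 = 6 choices (anything except 6).
The remaining 2 digits are filled from the other 6 symbols without repetition: 6 × 5 = 30.
Total: 6 × 30 = 180.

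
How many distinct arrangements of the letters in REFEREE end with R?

30

Fix R in the last position and arrange the remaining 6 letters.
Those 6 letters have E appearing 4 times, giving (6)!/(4!) = 30.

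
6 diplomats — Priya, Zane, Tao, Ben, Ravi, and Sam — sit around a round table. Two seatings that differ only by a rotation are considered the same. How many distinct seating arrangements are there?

Around a circle, 6 distinct people have 6!/6 = (5)! = 120 rotationally distinct seatings.

120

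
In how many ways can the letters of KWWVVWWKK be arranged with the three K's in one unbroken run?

Treat the 3 copies of K as a single block. The multiset to arrange is then {KKK, V, V, W, W, W, W}, 7 items in all.
That gives (7)!/(4!·2!) = 105 arrangements.

105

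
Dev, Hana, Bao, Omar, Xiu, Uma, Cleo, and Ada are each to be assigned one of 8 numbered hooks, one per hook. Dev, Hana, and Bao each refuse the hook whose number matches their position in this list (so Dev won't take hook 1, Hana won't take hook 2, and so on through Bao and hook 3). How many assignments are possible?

27240

Let Aᵢ (for i ∈ {1, 2, 3}) be the placements that put person i in their forbidden hook. Any j of these fix j positions, leaving (8−j)! ways to fill the rest, and there are C(3,j) ways to pick which j.
By inclusion–exclusion, the number of valid placements is Σ_{j=0}^{3} (−1)^j C(3,j)·(8−j)!.
Computing: 40320 − 15120 + 2160 − 120 = 27240.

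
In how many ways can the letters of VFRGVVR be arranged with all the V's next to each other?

Treat the 3 copies of V as a single block. The multiset to arrange is then {VVV, F, G, R, R}, 5 items in all.
That gives (5)!/(2!) = 60 arrangements.

60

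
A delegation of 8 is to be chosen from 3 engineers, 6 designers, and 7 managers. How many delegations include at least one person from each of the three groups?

11529

Total 8-person selections from all 16: C(16,8) = 12870.
Subtract selections that omit an entire group: no engineers → C(13,8) = 1287; no designers → C(10,8) = 45; no managers → C(9,8) = 9.
Add back selections omitting two groups (i.e. drawn from a single group): C(3,8) + C(6,8) + C(7,8) = 0.
By inclusion–exclusion: 12870 − 1341 + 0 = 11529.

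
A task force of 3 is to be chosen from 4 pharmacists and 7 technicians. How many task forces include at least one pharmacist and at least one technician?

126

With no constraint there are C(11,3) = 165 possible selections.
Selections missing a whole group: no pharmacists → C(7,3) = 35; no technicians → C(4,3) = 4.
Both groups omitted at once is impossible, so 165 − 39 = 126.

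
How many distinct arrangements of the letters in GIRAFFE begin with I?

Fix I in the first position and arrange the remaining 6 letters.
Those 6 letters have F appearing twice, giving (6)!/(2!) = 360.

360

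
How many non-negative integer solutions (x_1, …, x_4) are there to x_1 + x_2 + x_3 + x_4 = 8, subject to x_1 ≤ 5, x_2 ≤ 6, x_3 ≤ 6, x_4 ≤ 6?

Without the upper bounds there are C(11,3) = 165 ways to split 8 among 4 variables.
Subtract solutions that violate a single cap (substitute x_i' = x_i − (cap_i+1)): x_1 ≥ 6 gives C(5,3) = 10; x_2 ≥ 7 gives C(4,3) = 4; x_3 ≥ 7 gives C(4,3) = 4; x_4 ≥ 7 gives C(4,3) = 4. Together 22.
No two caps can be exceeded simultaneously, so the pair terms are all 0.
By inclusion–exclusion the count is 165 − 22 + 0 = 143.

143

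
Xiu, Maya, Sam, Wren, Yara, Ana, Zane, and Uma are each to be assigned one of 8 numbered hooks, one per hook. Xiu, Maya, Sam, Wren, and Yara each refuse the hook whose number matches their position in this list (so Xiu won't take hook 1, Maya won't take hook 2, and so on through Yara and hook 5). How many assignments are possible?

Let Aᵢ (for 1 ≤ i ≤ 5) be the placements that put person i in their forbidden hook. Any j of these fix j positions, leaving (8−j)! ways to fill the rest, and there are C(5,j) ways to pick which j.
By inclusion–exclusion, the number of valid placements is Σ_{j=0}^{5} (−1)^j C(5,j)·(8−j)!.
Computing: 40320 − 25200 + 7200 − 1200 + 120 − 6 = 21234.

21234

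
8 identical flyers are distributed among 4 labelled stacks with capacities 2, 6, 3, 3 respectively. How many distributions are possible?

By stars and bars, unrestricted non-negative solutions to x_1+…+x_4 = 8 number C(8+3,3) = 165.
Subtract solutions that violate a single cap (substitute x_i' = x_i − (cap_i+1)): x_1 ≥ 3 gives C(8,3) = 56; x_2 ≥ 7 gives C(4,3) = 4; x_3 ≥ 4 gives C(7,3) = 35; x_4 ≥ 4 gives C(7,3) = 35. Together 130.
Add back pairs where two caps are both exceeded: 0 + 4 + 4 + 0 + 0 + 1 = 9.
By inclusion–exclusion the count is 165 − 130 + 9 = 44.

44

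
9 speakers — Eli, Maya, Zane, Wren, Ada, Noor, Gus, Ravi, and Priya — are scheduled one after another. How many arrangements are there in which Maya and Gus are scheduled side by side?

Glue Maya and Gus into one block (2 internal orders), leaving 8 units to arrange in a row.
So the count is 2·(8)! = 80640.

80640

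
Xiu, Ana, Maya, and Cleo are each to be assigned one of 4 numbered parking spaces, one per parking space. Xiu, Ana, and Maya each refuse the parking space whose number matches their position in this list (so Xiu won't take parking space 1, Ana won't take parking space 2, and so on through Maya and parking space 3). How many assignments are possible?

11

Let Aᵢ (for i ∈ {1, 2, 3}) be the placements that put person i in their forbidden parking space. Any j of these fix j positions, leaving (4−j)! ways to fill the rest, and there are C(3,j) ways to pick which j.
By inclusion–exclusion, the number of valid placements is Σ_{j=0}^{3} (−1)^j C(3,j)·(4−j)!.
Computing: 24 − 18 + 6 − 1 = 11.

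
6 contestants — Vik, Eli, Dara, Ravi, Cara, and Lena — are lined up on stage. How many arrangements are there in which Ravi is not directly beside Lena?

Of the 6! = 720 arrangements, those with Ravi and Lena adjacent number 2 × 5! = 240 (treat the pair as a block with 2 internal orders).
Complementary counting: 720 − 240 = 480.

480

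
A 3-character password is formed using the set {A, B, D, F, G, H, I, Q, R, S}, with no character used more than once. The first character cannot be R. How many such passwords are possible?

648

The first character has 10−1 = 9 choices (anything except R).
The remaining 2 characters are filled from the other 9 symbols without repetition: 9 × 8 = 72.
Total: 9 × 72 = 648.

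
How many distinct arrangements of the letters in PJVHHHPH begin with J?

With the first slot taken by J, it remains to arrange the other 7 letters (PVHHHPH).
Those 7 letters have H appearing 4 times and P appearing twice, giving (7)!/(4!·2!) = 105.

105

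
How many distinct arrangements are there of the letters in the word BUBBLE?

Letter multiplicities in BUBBLE: B×3, E×1, L×1, U×1.
The number of distinct arrangements is 6!/(3!) = 720/6 = 120.

120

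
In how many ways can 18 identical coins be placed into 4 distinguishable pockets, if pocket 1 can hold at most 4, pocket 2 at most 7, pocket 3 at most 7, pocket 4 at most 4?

35

By stars and bars, unrestricted non-negative solutions to x_1+…+x_4 = 18 number C(18+3,3) = 1330.
Subtract solutions that violate a single cap (substitute x_i' = x_i − (cap_i+1)): x_1 ≥ 5 gives C(16,3) = 560; x_2 ≥ 8 gives C(13,3) = 286; x_3 ≥ 8 gives C(13,3) = 286; x_4 ≥ 5 gives C(16,3) = 560. Together 1692.
Add back pairs where two caps are both exceeded: 56 + 56 + 165 + 10 + 56 + 56 = 399.
Subtract triples: 0 + 1 + 1 + 0 = 2.
By inclusion–exclusion the count is 1330 − 1692 + 399 − 2 = 35.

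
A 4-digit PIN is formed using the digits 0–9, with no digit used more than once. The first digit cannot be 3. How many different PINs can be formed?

The first digit has 10−1 = 9 choices (anything except 3).
The remaining 3 digits are filled from the other 9 symbols without repetition: 9 × 8 × 7 = 504.
Total: 9 × 504 = 4536.

4536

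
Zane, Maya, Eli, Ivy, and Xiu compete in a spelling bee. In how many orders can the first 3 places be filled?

60

This is an ordered selection of 3 from 5: P(5,3).
That gives 5 × 4 × 3 = 60.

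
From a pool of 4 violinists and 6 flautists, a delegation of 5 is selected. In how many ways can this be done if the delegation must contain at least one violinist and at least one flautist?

246

Total 5-person selections from all 10: C(10,5) = 252.
Selections missing a whole group: no violinists → C(6,5) = 6; no flautists → C(4,5) = 0.
Both groups omitted at once is impossible, so 252 − 6 = 246.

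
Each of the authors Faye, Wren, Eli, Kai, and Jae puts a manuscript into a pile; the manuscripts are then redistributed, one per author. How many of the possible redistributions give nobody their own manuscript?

44

This is the derangement count D_5: permutations of 5 items with no fixed point.
By inclusion–exclusion this is Σ_{j=0}^{5} (−1)^j C(5,j)·(5−j)!.
Computing: 120 − 120 + 60 − 20 + 5 − 1 = 44.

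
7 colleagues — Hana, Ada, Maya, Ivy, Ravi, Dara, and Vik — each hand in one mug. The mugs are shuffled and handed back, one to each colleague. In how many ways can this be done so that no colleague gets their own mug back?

1854

Count assignments avoiding every fixed point. For any j of the 7 colleagues fixed to their own mug, the other 7−j can be arranged in (7−j)! ways.
By inclusion–exclusion this is Σ_{j=0}^{7} (−1)^j C(7,j)·(7−j)!.
Computing: 5040 − 5040 + 2520 − 840 + 210 − 42 + 7 − 1 = 1854.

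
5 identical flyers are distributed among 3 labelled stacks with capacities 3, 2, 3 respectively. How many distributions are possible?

9

Ignoring the caps, the number of non-negative solutions to x_1+…+x_3 = 5 is C(7,2) = 21.
Subtract solutions that violate a single cap (substitute x_i' = x_i − (cap_i+1)): x_1 ≥ 4 gives C(3,2) = 3; x_2 ≥ 3 gives C(4,2) = 6; x_3 ≥ 4 gives C(3,2) = 3. Together 12.
No two caps can be exceeded simultaneously, so the pair terms are all 0.
By inclusion–exclusion the count is 21 − 12 + 0 = 9.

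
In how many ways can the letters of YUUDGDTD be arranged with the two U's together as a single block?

Treat the 2 copies of U as a single block. The multiset to arrange is then {UU, D, D, D, G, T, Y}, 7 items in all.
That gives (7)!/(3!) = 840 arrangements.

840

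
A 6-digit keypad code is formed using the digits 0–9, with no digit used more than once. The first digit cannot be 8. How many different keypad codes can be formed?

The first digit has 10−1 = 9 choices (anything except 8).
The remaining 5 digits are filled from the other 9 symbols without repetition: 9 × 8 × 7 × 6 × 5 = 15120.
Total: 9 × 15120 = 136080.

136080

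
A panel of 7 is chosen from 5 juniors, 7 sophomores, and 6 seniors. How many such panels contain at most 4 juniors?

Split by how many juniors are chosen (0 through 4).
Sum: C(5,0)·C(13,7) + C(5,1)·C(13,6) + C(5,2)·C(13,5) + C(5,3)·C(13,4) + C(5,4)·C(13,3) = 1716 + 8580 + 12870 + 7150 + 1430 = 31746.

31746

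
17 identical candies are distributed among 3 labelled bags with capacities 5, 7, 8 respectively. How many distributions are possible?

10

By stars and bars, unrestricted non-negative solutions to x_1+…+x_3 = 17 number C(17+2,2) = 171.
Subtract solutions that violate a single cap (substitute x_i' = x_i − (cap_i+1)): x_1 ≥ 6 gives C(13,2) = 78; x_2 ≥ 8 gives C(11,2) = 55; x_3 ≥ 9 gives C(10,2) = 45. Together 178.
Add back pairs where two caps are both exceeded: 10 + 6 + 1 = 17.
By inclusion–exclusion the count is 171 − 178 + 17 = 10.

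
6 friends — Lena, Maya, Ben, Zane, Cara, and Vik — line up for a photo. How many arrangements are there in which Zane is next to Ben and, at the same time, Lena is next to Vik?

96

Treat {Zane,Ben} as one block (2 orders) and {Lena,Vik} as another (2 orders).
That leaves 4 units to arrange: 2 × 2 × 4! = 4 × 24 = 96.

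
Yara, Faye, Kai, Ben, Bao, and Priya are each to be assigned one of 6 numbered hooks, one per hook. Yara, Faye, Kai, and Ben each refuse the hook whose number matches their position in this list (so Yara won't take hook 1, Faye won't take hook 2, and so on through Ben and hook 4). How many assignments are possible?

Let Aᵢ (for 1 ≤ i ≤ 4) be the placements that put person i in their forbidden hook. Any j of these fix j positions, leaving (6−j)! ways to fill the rest, and there are C(4,j) ways to pick which j.
By inclusion–exclusion, the number of valid placements is Σ_{j=0}^{4} (−1)^j C(4,j)·(6−j)!.
Computing: 720 − 480 + 144 − 24 + 2 = 362.

362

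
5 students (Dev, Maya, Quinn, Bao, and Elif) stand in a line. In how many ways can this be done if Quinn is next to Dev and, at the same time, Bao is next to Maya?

Treat {Quinn,Dev} as one block (2 orders) and {Bao,Maya} as another (2 orders).
That leaves 3 units to arrange: 2 × 2 × 3! = 4 × 6 = 24.

24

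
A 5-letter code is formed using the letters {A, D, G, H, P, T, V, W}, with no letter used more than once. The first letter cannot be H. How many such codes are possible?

5880

The first letter has 8−1 = 7 choices (anything except H).
The remaining 4 letters are filled from the other 7 symbols without repetition: 7 × 6 × 5 × 4 = 840.
Total: 7 × 840 = 5880.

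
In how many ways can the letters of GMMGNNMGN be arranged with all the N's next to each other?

140

Treat the 3 copies of N as a single block. The multiset to arrange is then {NNN, G, G, G, M, M, M}, 7 items in all.
That gives (7)!/(3!·3!) = 140 arrangements.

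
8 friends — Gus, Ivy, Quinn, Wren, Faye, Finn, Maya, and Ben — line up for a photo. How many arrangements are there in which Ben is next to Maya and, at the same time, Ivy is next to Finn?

2880

Treat {Ben,Maya} as one block (2 orders) and {Ivy,Finn} as another (2 orders).
That leaves 6 units to arrange: 2 × 2 × 6! = 4 × 720 = 2880.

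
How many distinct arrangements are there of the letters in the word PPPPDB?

30

Letter multiplicities in PPPPDB: B×1, D×1, P×4.
So there are 6! / (4!) = 30 distinguishable arrangements.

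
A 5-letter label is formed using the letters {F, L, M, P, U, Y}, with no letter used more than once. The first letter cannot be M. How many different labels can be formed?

The first letter has 6−1 = 5 choices (anything except M).
The remaining 4 letters are filled from the other 5 symbols without repetition: 5 × 4 × 3 × 2 = 120.
Total: 5 × 120 = 600.

600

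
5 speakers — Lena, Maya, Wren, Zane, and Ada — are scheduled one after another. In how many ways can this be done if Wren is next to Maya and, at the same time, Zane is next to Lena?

24

Treat {Wren,Maya} as one block (2 orders) and {Zane,Lena} as another (2 orders).
That leaves 3 units to arrange: 2 × 2 × 3! = 4 × 6 = 24.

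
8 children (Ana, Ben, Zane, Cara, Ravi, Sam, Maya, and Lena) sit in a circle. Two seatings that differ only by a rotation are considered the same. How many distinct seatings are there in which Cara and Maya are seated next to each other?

Glue Cara and Maya into a block (2 internal orders). Seating 7 units around a circle gives (6)! arrangements.
So 2 × (6)! = 2 × 720 = 1440.

1440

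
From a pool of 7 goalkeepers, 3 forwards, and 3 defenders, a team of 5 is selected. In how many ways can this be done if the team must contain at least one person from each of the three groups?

With no constraint there are C(13,5) = 1287 possible selections.
Selections missing a whole group: no goalkeepers → C(6,5) = 6; no forwards → C(10,5) = 252; no defenders → C(10,5) = 252.
Add back selections omitting two groups (i.e. drawn from a single group): C(7,5) + C(3,5) + C(3,5) = 21.
By inclusion–exclusion: 1287 − 510 + 21 = 798.

798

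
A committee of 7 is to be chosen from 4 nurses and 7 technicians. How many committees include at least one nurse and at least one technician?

329

With no constraint there are C(11,7) = 330 possible selections.
Selections missing a whole group: no nurses → C(7,7) = 1; no technicians → C(4,7) = 0.
Both groups omitted at once is impossible, so 330 − 1 = 329.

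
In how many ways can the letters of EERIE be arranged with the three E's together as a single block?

6

Treat the 3 copies of E as a single block. The multiset to arrange is then {EEE, I, R}, 3 items in all.
All 3 items are distinct, so there are (3)! = 6 arrangements.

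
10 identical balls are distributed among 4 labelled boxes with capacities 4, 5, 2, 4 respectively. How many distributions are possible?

Ignoring the caps, the number of non-negative solutions to x_1+…+x_4 = 10 is C(13,3) = 286.
Subtract solutions that violate a single cap (substitute x_i' = x_i − (cap_i+1)): x_1 ≥ 5 gives C(8,3) = 56; x_2 ≥ 6 gives C(7,3) = 35; x_3 ≥ 3 gives C(10,3) = 120; x_4 ≥ 5 gives C(8,3) = 56. Together 267.
Add back pairs where two caps are both exceeded: 0 + 10 + 1 + 4 + 0 + 10 = 25.
By inclusion–exclusion the count is 286 − 267 + 25 = 44.

44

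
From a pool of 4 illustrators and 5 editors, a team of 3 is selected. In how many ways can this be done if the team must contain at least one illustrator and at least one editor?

Unrestricted: C(9,3) = 84 ways to pick any 3 of the 9.
Selections missing a whole group: no illustrators → C(5,3) = 10; no editors → C(4,3) = 4.
Both groups omitted at once is impossible, so 84 − 14 = 70.

70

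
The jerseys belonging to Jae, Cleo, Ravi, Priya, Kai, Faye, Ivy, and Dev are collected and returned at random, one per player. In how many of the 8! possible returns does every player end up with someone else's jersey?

Let Aᵢ be the assignments in which player i gets their old jersey. We want the size of the complement of A₁∪…∪A_8.
By inclusion–exclusion this is Σ_{j=0}^{8} (−1)^j C(8,j)·(8−j)!.
Computing: 40320 − 40320 + 20160 − 6720 + 1680 − 336 + 56 − 8 + 1 = 14833.

14833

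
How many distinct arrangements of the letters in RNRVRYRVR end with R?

Fix R in the last position and arrange the remaining 8 letters.
Those 8 letters have R appearing 4 times and V appearing twice, giving (8)!/(4!·2!) = 840.

840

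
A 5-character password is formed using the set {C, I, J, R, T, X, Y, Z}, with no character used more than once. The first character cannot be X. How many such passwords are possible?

The first character has 8−1 = 7 choices (anything except X).
The remaining 4 characters are filled from the other 7 symbols without repetition: 7 × 6 × 5 × 4 = 840.
Total: 7 × 840 = 5880.

5880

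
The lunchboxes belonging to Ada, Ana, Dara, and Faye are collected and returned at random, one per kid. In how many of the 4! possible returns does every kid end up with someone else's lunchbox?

9

This is the derangement count D_4: permutations of 4 items with no fixed point.
By inclusion–exclusion this is Σ_{j=0}^{4} (−1)^j C(4,j)·(4−j)!.
Computing: 24 − 24 + 12 − 4 + 1 = 9.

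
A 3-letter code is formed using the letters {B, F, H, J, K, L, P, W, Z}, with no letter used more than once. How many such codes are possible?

504

Choose and order 3 of the 9 symbols: the first letter has 9 options, the next 8, then 7.
9 × 8 × 7 = 504.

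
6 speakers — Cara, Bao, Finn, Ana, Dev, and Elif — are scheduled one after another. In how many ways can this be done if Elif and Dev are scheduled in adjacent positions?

240

Treat {Elif, Dev} as a single unit. There are 5 units to order, and the pair itself can be ordered 2 ways.
So the count is 2·(5)! = 240.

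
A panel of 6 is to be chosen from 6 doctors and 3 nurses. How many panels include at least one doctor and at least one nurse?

With no constraint there are C(9,6) = 84 possible selections.
Subtract selections that omit an entire group: no doctors → C(3,6) = 0; no nurses → C(6,6) = 1.
Both groups omitted at once is impossible, so 84 − 1 = 83.

83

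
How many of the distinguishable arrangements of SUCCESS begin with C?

120

With the first slot taken by C, it remains to arrange the other 6 letters (SUCESS).
Those 6 letters have S appearing 3 times, giving (6)!/(3!) = 120.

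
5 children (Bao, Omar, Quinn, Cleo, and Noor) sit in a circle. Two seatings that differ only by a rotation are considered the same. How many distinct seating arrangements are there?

Seat Bao anywhere (absorbing the rotational symmetry), then permute the other 4: (4)! = 24.

24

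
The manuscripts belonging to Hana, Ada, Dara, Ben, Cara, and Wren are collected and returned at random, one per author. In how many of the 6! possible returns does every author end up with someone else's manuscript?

Count assignments avoiding every fixed point. For any j of the 6 authors fixed to their own manuscript, the other 6−j can be arranged in (6−j)! ways.
By inclusion–exclusion this is Σ_{j=0}^{6} (−1)^j C(6,j)·(6−j)!.
Computing: 720 − 720 + 360 − 120 + 30 − 6 + 1 = 265.

265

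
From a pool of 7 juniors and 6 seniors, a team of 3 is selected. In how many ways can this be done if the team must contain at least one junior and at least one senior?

231

Total 3-person selections from all 13: C(13,3) = 286.
Selections missing a whole group: no juniors → C(6,3) = 20; no seniors → C(7,3) = 35.
Both groups omitted at once is impossible, so 286 − 55 = 231.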